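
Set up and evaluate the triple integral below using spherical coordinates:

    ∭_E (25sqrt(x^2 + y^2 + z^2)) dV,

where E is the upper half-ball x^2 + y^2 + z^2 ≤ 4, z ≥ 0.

In spherical coordinates, x = ρ sin(φ) cos(θ), y = ρ sin(φ) sin(θ), z = ρ cos(φ), and dV = ρ^2 sin(φ) dρ dφ dθ.

The integrand becomes 25ρ, so

    ∭_E (25sqrt(x^2 + y^2 + z^2)) dV = ∫_{0}^{2π} ∫_{0}^{π/2} ∫_{0}^{2} (25ρ) · ρ^2 sin(φ) dρ dφ dθ.

Inner (ρ): 100sin(φ).
Middle (φ): 100.
Outer (θ): 200π.

Therefore the triple integral equals 200π.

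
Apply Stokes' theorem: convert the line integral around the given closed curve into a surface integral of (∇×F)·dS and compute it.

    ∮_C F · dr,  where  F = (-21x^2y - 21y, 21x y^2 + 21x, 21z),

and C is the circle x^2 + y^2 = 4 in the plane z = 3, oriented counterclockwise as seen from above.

Let S be the flat disk x^2 + y^2 ≤ 4 in the plane z = 3, with upward unit normal n̂ = ẑ. By Stokes' theorem,

    ∮_C F · dr = ∬_S (∇ × F) · n̂ dS = ∬_D (curl F)_z dA,

where D is the disk x^2 + y^2 ≤ 4.

Compute the curl of F = (-21x^2y - 21y, 21x y^2 + 21x, 21z):
    (∇ × F)_x = ∂F_z/∂y - ∂F_y/∂z = 0,
    (∇ × F)_y = ∂F_x/∂z - ∂F_z/∂x = 0,
    (∇ × F)_z = ∂F_y/∂x - ∂F_x/∂y = 21x^2 + 21y^2 + 42.

On z = 3, (curl F)_z = 21x^2 + 21y^2 + 42.

Convert to polar (x = r cos θ, y = r sin θ, dA = r dr dθ); the integrand becomes 21r^2 + 42, so

    ∬_D (curl F)_z dA = ∫_0^{2π} ∫_0^{2} (21r^2 + 42) · r dr dθ.

Inner (r from 0 to 2): 168.
Outer (θ from 0 to 2π): 336π.

Therefore ∮_C F · dr = 336π.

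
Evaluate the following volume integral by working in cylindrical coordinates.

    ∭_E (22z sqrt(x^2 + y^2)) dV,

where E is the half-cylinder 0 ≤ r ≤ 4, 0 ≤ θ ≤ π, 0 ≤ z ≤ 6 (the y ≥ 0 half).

In cylindrical coordinates, x = r cos(θ), y = r sin(θ), z = z, and dV = r dr dθ dz.

The integrand becomes 22r z, so

    ∭_E (22z sqrt(x^2 + y^2)) dV = ∫_{0}^{π} ∫_{0}^{4} ∫_{0}^{6} (22r z) · r dz dr dθ.

Inner (z): 396r^2.
Middle (r from 0 to 4): 8448.
Outer (θ): 8448π.

Therefore the triple integral equals 8448π.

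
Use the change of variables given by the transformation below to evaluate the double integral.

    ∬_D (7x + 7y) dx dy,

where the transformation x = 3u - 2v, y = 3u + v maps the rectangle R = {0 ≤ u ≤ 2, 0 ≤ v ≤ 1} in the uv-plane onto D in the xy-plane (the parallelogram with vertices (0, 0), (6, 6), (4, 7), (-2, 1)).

Compute the Jacobian determinant of (x, y) with respect to (u, v):

    ∂(x,y)/∂(u,v) = | 3  -2 | = (3)(1) - (-2)(3) = 9.
                   | 3  1 |

Its absolute value is |J| = 9 (the area scaling factor).

Substituting x = 3u - 2v, y = 3u + v into the integrand,

    7x + 7y → 42u - 7v,

so the integral becomes

    ∬_R (42u - 7v) · |J| du dv = ∫_0^2 ∫_0^1 (378u - 63v) dv du.

Inner (v): 378u - 63/2.
Outer (u): 693.

Therefore ∬_D (7x + 7y) dx dy = 693.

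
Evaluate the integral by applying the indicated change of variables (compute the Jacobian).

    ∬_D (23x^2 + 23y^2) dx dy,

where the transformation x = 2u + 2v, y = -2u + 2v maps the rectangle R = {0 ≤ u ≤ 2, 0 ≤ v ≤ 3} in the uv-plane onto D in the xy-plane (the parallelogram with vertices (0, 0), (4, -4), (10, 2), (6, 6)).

Compute the Jacobian determinant of (x, y) with respect to (u, v):

    ∂(x,y)/∂(u,v) = | 2  2 | = (2)(2) - (2)(-2) = 8.
                   | -2  2 |

Its absolute value is |J| = 8 (the area scaling factor).

Substituting x = 2u + 2v, y = -2u + 2v into the integrand,

    23x^2 + 23y^2 → 184u^2 + 184v^2,

so the integral becomes

    ∬_R (184u^2 + 184v^2) · |J| du dv = ∫_0^2 ∫_0^3 (1472u^2 + 1472v^2) dv du.

Inner (v): 4416u^2 + 13248.
Outer (u): 38272.

Therefore ∬_D (23x^2 + 23y^2) dx dy = 38272.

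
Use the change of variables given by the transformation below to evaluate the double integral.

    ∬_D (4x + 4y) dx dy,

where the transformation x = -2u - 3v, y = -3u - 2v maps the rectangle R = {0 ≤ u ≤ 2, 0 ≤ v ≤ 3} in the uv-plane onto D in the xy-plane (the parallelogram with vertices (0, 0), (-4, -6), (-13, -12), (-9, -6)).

Compute the Jacobian determinant of (x, y) with respect to (u, v):

    ∂(x,y)/∂(u,v) = | -2  -3 | = (-2)(-2) - (-3)(-3) = -5.
                   | -3  -2 |

Its absolute value is |J| = 5 (the area scaling factor).

Substituting x = -2u - 3v, y = -3u - 2v into the integrand,

    4x + 4y → -20u - 20v,

so the integral becomes

    ∬_R (-20u - 20v) · |J| du dv = ∫_0^2 ∫_0^3 (-100u - 100v) dv du.

Inner (v): -300u - 450.
Outer (u): -1500.

Therefore ∬_D (4x + 4y) dx dy = -1500.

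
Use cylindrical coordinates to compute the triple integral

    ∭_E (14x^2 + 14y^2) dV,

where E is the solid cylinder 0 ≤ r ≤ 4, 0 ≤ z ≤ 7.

In cylindrical coordinates, x = r cos(θ), y = r sin(θ), z = z, and dV = r dr dθ dz.

The integrand becomes 14r^2, so

    ∭_E (14x^2 + 14y^2) dV = ∫_{0}^{2π} ∫_{0}^{4} ∫_{0}^{7} (14r^2) · r dz dr dθ.

Inner (z): 98r^3.
Middle (r from 0 to 4): 6272.
Outer (θ): 12544π.

Therefore the triple integral equals 12544π.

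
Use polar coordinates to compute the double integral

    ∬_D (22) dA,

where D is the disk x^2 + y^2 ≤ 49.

The region D is 0 ≤ r ≤ 7, 0 ≤ θ ≤ 2π in polar coordinates, where x = r cos(θ), y = r sin(θ), and dA = r dr dθ.

Under the substitution, the integrand becomes 22, so

    ∬_D (22) dA = ∫_{0}^{2π} ∫_{0}^{7} (22) · r dr dθ.

Inner integral (in r): ∫_{0}^{7} (22) · r dr = 539.

Outer integral (in θ): ∫_{0}^{2π} (539) dθ = 1078π.

Therefore ∬_D (22) dA = 1078π.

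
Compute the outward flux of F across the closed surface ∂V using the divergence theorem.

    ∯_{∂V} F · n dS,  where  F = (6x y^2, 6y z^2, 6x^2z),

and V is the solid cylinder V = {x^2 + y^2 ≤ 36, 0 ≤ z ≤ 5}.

By the divergence theorem,

    ∯_{∂V} F · n dS = ∭_V (∇ · F) dV.

Compute the divergence:
    ∇ · F = ∂F_x/∂x + ∂F_y/∂y + ∂F_z/∂z = 6y^2 + 6z^2 + 6x^2 = 6x^2 + 6y^2 + 6z^2.

In cylindrical coordinates, x = r cos(θ), y = r sin(θ), z = z, dV = r dr dθ dz, with 0 ≤ r ≤ 6, 0 ≤ θ ≤ 2π, 0 ≤ z ≤ 5.

The integrand, after substitution and multiplying by the volume element, becomes (6r^2 + 6z^2) · r, so

    ∭_V (∇·F) dV = ∫_0^{2π} ∫_0^{6} ∫_0^{5} (6r^2 + 6z^2) · r dz dr dθ.

Inner (z from 0 to 5): 30r^3 + 250r.
Middle (r from 0 to 6): 14220.
Outer (θ from 0 to 2π): 28440π.

Therefore ∯_{∂V} F · n dS = 28440π.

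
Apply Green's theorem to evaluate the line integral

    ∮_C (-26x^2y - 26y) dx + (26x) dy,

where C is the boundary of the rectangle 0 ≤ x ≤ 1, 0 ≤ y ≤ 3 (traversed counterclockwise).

Green's theorem converts the closed line integral into a double integral over the enclosed region D:

    ∮_C P dx + Q dy = ∬_D (∂Q/∂x - ∂P/∂y) dA.

Here P = -26x^2y - 26y, Q = 26x, so

    ∂Q/∂x = 26,    ∂P/∂y = -26x^2 - 26,
    ∂Q/∂x - ∂P/∂y = 26x^2 + 52.

D is the region 0 ≤ x ≤ 1, 0 ≤ y ≤ 3. Evaluating the double integral:

    ∬_D (26x^2 + 52) dA = ∫_0^{1} ∫_0^{3} (26x^2 + 52) dy dx.

Inner (y from 0 to 3): 78x^2 + 156.
Outer (x from 0 to 1): 182.

Therefore ∮_C P dx + Q dy = 182.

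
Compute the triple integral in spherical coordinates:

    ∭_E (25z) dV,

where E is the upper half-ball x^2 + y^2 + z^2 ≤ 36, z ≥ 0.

In spherical coordinates, x = ρ sin(φ) cos(θ), y = ρ sin(φ) sin(θ), z = ρ cos(φ), and dV = ρ^2 sin(φ) dρ dφ dθ.

The integrand becomes 25ρ cos(φ), so

    ∭_E (25z) dV = ∫_{0}^{2π} ∫_{0}^{π/2} ∫_{0}^{6} (25ρ cos(φ)) · ρ^2 sin(φ) dρ dφ dθ.

Inner (ρ): 4050sin(2φ).
Middle (φ): 4050.
Outer (θ): 8100π.

Therefore the triple integral equals 8100π.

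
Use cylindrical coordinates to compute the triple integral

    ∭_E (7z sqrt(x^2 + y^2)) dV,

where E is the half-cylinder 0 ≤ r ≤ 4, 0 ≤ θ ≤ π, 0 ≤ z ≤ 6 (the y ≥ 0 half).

In cylindrical coordinates, x = r cos(θ), y = r sin(θ), z = z, and dV = r dr dθ dz.

The integrand becomes 7r z, so

    ∭_E (7z sqrt(x^2 + y^2)) dV = ∫_{0}^{π} ∫_{0}^{4} ∫_{0}^{6} (7r z) · r dz dr dθ.

Inner (z): 126r^2.
Middle (r from 0 to 4): 2688.
Outer (θ): 2688π.

Therefore the triple integral equals 2688π.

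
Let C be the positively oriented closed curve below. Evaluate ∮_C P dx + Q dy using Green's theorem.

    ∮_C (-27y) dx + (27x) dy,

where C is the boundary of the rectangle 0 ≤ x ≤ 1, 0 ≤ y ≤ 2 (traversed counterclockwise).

Green's theorem converts the closed line integral into a double integral over the enclosed region D:

    ∮_C P dx + Q dy = ∬_D (∂Q/∂x - ∂P/∂y) dA.

Here P = -27y, Q = 27x, so

    ∂Q/∂x = 27,    ∂P/∂y = -27,
    ∂Q/∂x - ∂P/∂y = 54.

D is the region 0 ≤ x ≤ 1, 0 ≤ y ≤ 2. Evaluating the double integral:

    ∬_D (54) dA = ∫_0^{1} ∫_0^{2} (54) dy dx.

Inner (y from 0 to 2): 108.
Outer (x from 0 to 1): 108.

Therefore ∮_C P dx + Q dy = 108.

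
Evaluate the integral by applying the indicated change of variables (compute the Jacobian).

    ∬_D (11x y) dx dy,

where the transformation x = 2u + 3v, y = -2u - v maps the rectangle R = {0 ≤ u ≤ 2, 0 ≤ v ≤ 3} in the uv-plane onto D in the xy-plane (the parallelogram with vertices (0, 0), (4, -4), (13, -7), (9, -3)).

Compute the Jacobian determinant of (x, y) with respect to (u, v):

    ∂(x,y)/∂(u,v) = | 2  3 | = (2)(-1) - (3)(-2) = 4.
                   | -2  -1 |

Its absolute value is |J| = 4 (the area scaling factor).

Substituting x = 2u + 3v, y = -2u - v into the integrand,

    11x y → -44u^2 - 88u v - 33v^2,

so the integral becomes

    ∬_R (-44u^2 - 88u v - 33v^2) · |J| du dv = ∫_0^2 ∫_0^3 (-176u^2 - 352u v - 132v^2) dv du.

Inner (v): -528u^2 - 1584u - 1188.
Outer (u): -6952.

Therefore ∬_D (11x y) dx dy = -6952.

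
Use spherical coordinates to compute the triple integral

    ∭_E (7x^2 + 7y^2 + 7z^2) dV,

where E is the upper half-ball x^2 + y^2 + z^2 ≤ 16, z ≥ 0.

In spherical coordinates, x = ρ sin(φ) cos(θ), y = ρ sin(φ) sin(θ), z = ρ cos(φ), and dV = ρ^2 sin(φ) dρ dφ dθ.

The integrand becomes 7ρ^2, so

    ∭_E (7x^2 + 7y^2 + 7z^2) dV = ∫_{0}^{2π} ∫_{0}^{π/2} ∫_{0}^{4} (7ρ^2) · ρ^2 sin(φ) dρ dφ dθ.

Inner (ρ): 7168sin(φ)/5.
Middle (φ): 7168/5.
Outer (θ): 14336π/5.

Therefore the triple integral equals 14336π/5.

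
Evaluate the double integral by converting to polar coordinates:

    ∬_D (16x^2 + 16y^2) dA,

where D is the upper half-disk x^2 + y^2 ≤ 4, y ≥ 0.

The region D is 0 ≤ r ≤ 2, 0 ≤ θ ≤ π in polar coordinates, where x = r cos(θ), y = r sin(θ), and dA = r dr dθ.

Under the substitution, the integrand becomes 16r^2, so

    ∬_D (16x^2 + 16y^2) dA = ∫_{0}^{π} ∫_{0}^{2} (16r^2) · r dr dθ.

Inner integral (in r): ∫_{0}^{2} (16r^2) · r dr = 64.

Outer integral (in θ): ∫_{0}^{π} (64) dθ = 64π.

Therefore ∬_D (16x^2 + 16y^2) dA = 64π.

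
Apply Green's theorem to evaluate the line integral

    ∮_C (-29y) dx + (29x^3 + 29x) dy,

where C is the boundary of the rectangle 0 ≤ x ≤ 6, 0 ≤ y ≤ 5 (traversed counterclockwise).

Green's theorem converts the closed line integral into a double integral over the enclosed region D:

    ∮_C P dx + Q dy = ∬_D (∂Q/∂x - ∂P/∂y) dA.

Here P = -29y, Q = 29x^3 + 29x, so

    ∂Q/∂x = 87x^2 + 29,    ∂P/∂y = -29,
    ∂Q/∂x - ∂P/∂y = 87x^2 + 58.

D is the region 0 ≤ x ≤ 6, 0 ≤ y ≤ 5. Evaluating the double integral:

    ∬_D (87x^2 + 58) dA = ∫_0^{6} ∫_0^{5} (87x^2 + 58) dy dx.

Inner (y from 0 to 5): 435x^2 + 290.
Outer (x from 0 to 6): 33060.

Therefore ∮_C P dx + Q dy = 33060.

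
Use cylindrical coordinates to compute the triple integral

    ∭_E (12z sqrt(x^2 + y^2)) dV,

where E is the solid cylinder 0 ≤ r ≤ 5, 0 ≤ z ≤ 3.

In cylindrical coordinates, x = r cos(θ), y = r sin(θ), z = z, and dV = r dr dθ dz.

The integrand becomes 12r z, so

    ∭_E (12z sqrt(x^2 + y^2)) dV = ∫_{0}^{2π} ∫_{0}^{5} ∫_{0}^{3} (12r z) · r dz dr dθ.

Inner (z): 54r^2.
Middle (r from 0 to 5): 2250.
Outer (θ): 4500π.

Therefore the triple integral equals 4500π.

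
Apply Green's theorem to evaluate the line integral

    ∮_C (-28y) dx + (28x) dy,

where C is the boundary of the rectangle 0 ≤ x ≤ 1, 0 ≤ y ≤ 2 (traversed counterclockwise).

Green's theorem converts the closed line integral into a double integral over the enclosed region D:

    ∮_C P dx + Q dy = ∬_D (∂Q/∂x - ∂P/∂y) dA.

Here P = -28y, Q = 28x, so

    ∂Q/∂x = 28,    ∂P/∂y = -28,
    ∂Q/∂x - ∂P/∂y = 56.

D is the region 0 ≤ x ≤ 1, 0 ≤ y ≤ 2. Evaluating the double integral:

    ∬_D (56) dA = ∫_0^{1} ∫_0^{2} (56) dy dx.

Inner (y from 0 to 2): 112.
Outer (x from 0 to 1): 112.

Therefore ∮_C P dx + Q dy = 112.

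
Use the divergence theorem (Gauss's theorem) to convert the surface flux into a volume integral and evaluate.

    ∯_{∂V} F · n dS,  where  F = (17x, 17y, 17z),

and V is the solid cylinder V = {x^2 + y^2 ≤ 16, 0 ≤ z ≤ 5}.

By the divergence theorem,

    ∯_{∂V} F · n dS = ∭_V (∇ · F) dV.

Compute the divergence:
    ∇ · F = ∂F_x/∂x + ∂F_y/∂y + ∂F_z/∂z = 17 + 17 + 17 = 51.

In cylindrical coordinates, x = r cos(θ), y = r sin(θ), z = z, dV = r dr dθ dz, with 0 ≤ r ≤ 4, 0 ≤ θ ≤ 2π, 0 ≤ z ≤ 5.

The integrand, after substitution and multiplying by the volume element, becomes (51) · r, so

    ∭_V (∇·F) dV = ∫_0^{2π} ∫_0^{4} ∫_0^{5} (51) · r dz dr dθ.

Inner (z from 0 to 5): 255r.
Middle (r from 0 to 4): 2040.
Outer (θ from 0 to 2π): 4080π.

Therefore ∯_{∂V} F · n dS = 4080π.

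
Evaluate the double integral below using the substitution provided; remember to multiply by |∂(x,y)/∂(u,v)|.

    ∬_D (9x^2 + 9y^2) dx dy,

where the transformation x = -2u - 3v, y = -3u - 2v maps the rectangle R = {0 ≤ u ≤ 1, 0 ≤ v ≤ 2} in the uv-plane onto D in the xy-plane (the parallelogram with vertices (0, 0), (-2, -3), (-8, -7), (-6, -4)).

Compute the Jacobian determinant of (x, y) with respect to (u, v):

    ∂(x,y)/∂(u,v) = | -2  -3 | = (-2)(-2) - (-3)(-3) = -5.
                   | -3  -2 |

Its absolute value is |J| = 5 (the area scaling factor).

Substituting x = -2u - 3v, y = -3u - 2v into the integrand,

    9x^2 + 9y^2 → 117u^2 + 216u v + 117v^2,

so the integral becomes

    ∬_R (117u^2 + 216u v + 117v^2) · |J| du dv = ∫_0^1 ∫_0^2 (585u^2 + 1080u v + 585v^2) dv du.

Inner (v): 1170u^2 + 2160u + 1560.
Outer (u): 3030.

Therefore ∬_D (9x^2 + 9y^2) dx dy = 3030.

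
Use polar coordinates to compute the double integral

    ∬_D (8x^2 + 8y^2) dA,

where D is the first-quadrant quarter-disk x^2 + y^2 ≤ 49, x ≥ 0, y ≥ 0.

The region D is 0 ≤ r ≤ 7, 0 ≤ θ ≤ π/2 in polar coordinates, where x = r cos(θ), y = r sin(θ), and dA = r dr dθ.

Under the substitution, the integrand becomes 8r^2, so

    ∬_D (8x^2 + 8y^2) dA = ∫_{0}^{π/2} ∫_{0}^{7} (8r^2) · r dr dθ.

Inner integral (in r): ∫_{0}^{7} (8r^2) · r dr = 4802.

Outer integral (in θ): ∫_{0}^{π/2} (4802) dθ = 2401π.

Therefore ∬_D (8x^2 + 8y^2) dA = 2401π.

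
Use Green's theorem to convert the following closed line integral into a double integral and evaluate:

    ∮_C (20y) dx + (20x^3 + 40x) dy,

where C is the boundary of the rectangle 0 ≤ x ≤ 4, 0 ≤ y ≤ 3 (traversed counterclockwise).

Green's theorem converts the closed line integral into a double integral over the enclosed region D:

    ∮_C P dx + Q dy = ∬_D (∂Q/∂x - ∂P/∂y) dA.

Here P = 20y, Q = 20x^3 + 40x, so

    ∂Q/∂x = 60x^2 + 40,    ∂P/∂y = 20,
    ∂Q/∂x - ∂P/∂y = 60x^2 + 20.

D is the region 0 ≤ x ≤ 4, 0 ≤ y ≤ 3. Evaluating the double integral:

    ∬_D (60x^2 + 20) dA = ∫_0^{4} ∫_0^{3} (60x^2 + 20) dy dx.

Inner (y from 0 to 3): 180x^2 + 60.
Outer (x from 0 to 4): 4080.

Therefore ∮_C P dx + Q dy = 4080.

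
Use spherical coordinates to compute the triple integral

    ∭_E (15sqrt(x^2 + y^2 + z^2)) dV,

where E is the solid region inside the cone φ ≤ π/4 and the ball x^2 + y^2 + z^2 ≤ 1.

In spherical coordinates, x = ρ sin(φ) cos(θ), y = ρ sin(φ) sin(θ), z = ρ cos(φ), and dV = ρ^2 sin(φ) dρ dφ dθ.

The integrand becomes 15ρ, so

    ∭_E (15sqrt(x^2 + y^2 + z^2)) dV = ∫_{0}^{2π} ∫_{0}^{π/4} ∫_{0}^{1} (15ρ) · ρ^2 sin(φ) dρ dφ dθ.

Inner (ρ): 15sin(φ)/4.
Middle (φ): 15/4 - 15sqrt(2)/8.
Outer (θ): 15π (2 - sqrt(2))/4.

Therefore the triple integral equals 15π (2 - sqrt(2))/4.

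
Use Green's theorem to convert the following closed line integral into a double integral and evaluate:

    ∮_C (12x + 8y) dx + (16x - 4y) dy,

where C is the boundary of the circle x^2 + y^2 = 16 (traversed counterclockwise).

Green's theorem converts the closed line integral into a double integral over the enclosed region D:

    ∮_C P dx + Q dy = ∬_D (∂Q/∂x - ∂P/∂y) dA.

Here P = 12x + 8y, Q = 16x - 4y, so

    ∂Q/∂x = 16,    ∂P/∂y = 8,
    ∂Q/∂x - ∂P/∂y = 8.

D is the region x^2 + y^2 ≤ 16. Evaluating the double integral:

In polar coordinates (x = r cos θ, y = r sin θ, dA = r dr dθ) the integrand becomes 8, so

    ∬_D (8) dA = ∫_0^{2π} ∫_0^{4} (8) · r dr dθ.

Inner (r from 0 to 4): 64.
Outer (θ from 0 to 2π): 128π.

Therefore ∮_C P dx + Q dy = 128π.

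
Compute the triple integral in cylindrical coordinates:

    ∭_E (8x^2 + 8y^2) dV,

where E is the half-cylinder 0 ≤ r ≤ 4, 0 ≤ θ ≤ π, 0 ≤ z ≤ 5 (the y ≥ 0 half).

In cylindrical coordinates, x = r cos(θ), y = r sin(θ), z = z, and dV = r dr dθ dz.

The integrand becomes 8r^2, so

    ∭_E (8x^2 + 8y^2) dV = ∫_{0}^{π} ∫_{0}^{4} ∫_{0}^{5} (8r^2) · r dz dr dθ.

Inner (z): 40r^3.
Middle (r from 0 to 4): 2560.
Outer (θ): 2560π.

Therefore the triple integral equals 2560π.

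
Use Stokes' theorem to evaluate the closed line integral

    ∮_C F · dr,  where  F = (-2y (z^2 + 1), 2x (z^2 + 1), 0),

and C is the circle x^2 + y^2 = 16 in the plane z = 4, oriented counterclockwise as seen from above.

Let S be the flat disk x^2 + y^2 ≤ 16 in the plane z = 4, with upward unit normal n̂ = ẑ. By Stokes' theorem,

    ∮_C F · dr = ∬_S (∇ × F) · n̂ dS = ∬_D (curl F)_z dA,

where D is the disk x^2 + y^2 ≤ 16.

Compute the curl of F = (-2y (z^2 + 1), 2x (z^2 + 1), 0):
    (∇ × F)_x = ∂F_z/∂y - ∂F_y/∂z = -4x z,
    (∇ × F)_y = ∂F_x/∂z - ∂F_z/∂x = -4y z,
    (∇ × F)_z = ∂F_y/∂x - ∂F_x/∂y = 4z^2 + 4.

On z = 4, (curl F)_z = 68.

Convert to polar (x = r cos θ, y = r sin θ, dA = r dr dθ); the integrand becomes 68, so

    ∬_D (curl F)_z dA = ∫_0^{2π} ∫_0^{4} (68) · r dr dθ.

Inner (r from 0 to 4): 544.
Outer (θ from 0 to 2π): 1088π.

Therefore ∮_C F · dr = 1088π.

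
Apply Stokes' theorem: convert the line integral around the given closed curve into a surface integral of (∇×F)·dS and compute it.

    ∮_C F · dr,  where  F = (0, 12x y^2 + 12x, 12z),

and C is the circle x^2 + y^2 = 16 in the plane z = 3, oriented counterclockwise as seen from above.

Let S be the flat disk x^2 + y^2 ≤ 16 in the plane z = 3, with upward unit normal n̂ = ẑ. By Stokes' theorem,

    ∮_C F · dr = ∬_S (∇ × F) · n̂ dS = ∬_D (curl F)_z dA,

where D is the disk x^2 + y^2 ≤ 16.

Compute the curl of F = (0, 12x y^2 + 12x, 12z):
    (∇ × F)_x = ∂F_z/∂y - ∂F_y/∂z = 0,
    (∇ × F)_y = ∂F_x/∂z - ∂F_z/∂x = 0,
    (∇ × F)_z = ∂F_y/∂x - ∂F_x/∂y = 12y^2 + 12.

On z = 3, (curl F)_z = 12y^2 + 12.

Convert to polar (x = r cos θ, y = r sin θ, dA = r dr dθ); the integrand becomes 12r^2sin(θ)^2 + 12, so

    ∬_D (curl F)_z dA = ∫_0^{2π} ∫_0^{4} (12r^2sin(θ)^2 + 12) · r dr dθ.

Inner (r from 0 to 4): 768sin(θ)^2 + 96.
Outer (θ from 0 to 2π): 960π.

Therefore ∮_C F · dr = 960π.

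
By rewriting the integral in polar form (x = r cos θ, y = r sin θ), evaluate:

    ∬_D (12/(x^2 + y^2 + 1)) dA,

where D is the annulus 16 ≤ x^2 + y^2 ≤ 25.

The region D is 4 ≤ r ≤ 5, 0 ≤ θ ≤ 2π in polar coordinates, where x = r cos(θ), y = r sin(θ), and dA = r dr dθ.

Under the substitution, the integrand becomes 12/(r^2 + 1), so

    ∬_D (12/(x^2 + y^2 + 1)) dA = ∫_{0}^{2π} ∫_{4}^{5} (12/(r^2 + 1)) · r dr dθ.

Inner integral (in r): ∫_{4}^{5} (12/(r^2 + 1)) · r dr = log(308915776/24137569).

Outer integral (in θ): ∫_{0}^{2π} (log(308915776/24137569)) dθ = log((308915776/24137569)^(2π)).

Therefore ∬_D (12/(x^2 + y^2 + 1)) dA = log((308915776/24137569)^(2π)).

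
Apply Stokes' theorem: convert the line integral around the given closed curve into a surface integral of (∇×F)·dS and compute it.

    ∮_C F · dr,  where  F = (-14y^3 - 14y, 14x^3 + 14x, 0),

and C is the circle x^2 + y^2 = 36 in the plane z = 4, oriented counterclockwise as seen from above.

Let S be the flat disk x^2 + y^2 ≤ 36 in the plane z = 4, with upward unit normal n̂ = ẑ. By Stokes' theorem,

    ∮_C F · dr = ∬_S (∇ × F) · n̂ dS = ∬_D (curl F)_z dA,

where D is the disk x^2 + y^2 ≤ 36.

Compute the curl of F = (-14y^3 - 14y, 14x^3 + 14x, 0):
    (∇ × F)_x = ∂F_z/∂y - ∂F_y/∂z = 0,
    (∇ × F)_y = ∂F_x/∂z - ∂F_z/∂x = 0,
    (∇ × F)_z = ∂F_y/∂x - ∂F_x/∂y = 42x^2 + 42y^2 + 28.

On z = 4, (curl F)_z = 42x^2 + 42y^2 + 28.

Convert to polar (x = r cos θ, y = r sin θ, dA = r dr dθ); the integrand becomes 42r^2 + 28, so

    ∬_D (curl F)_z dA = ∫_0^{2π} ∫_0^{6} (42r^2 + 28) · r dr dθ.

Inner (r from 0 to 6): 14112.
Outer (θ from 0 to 2π): 28224π.

Therefore ∮_C F · dr = 28224π.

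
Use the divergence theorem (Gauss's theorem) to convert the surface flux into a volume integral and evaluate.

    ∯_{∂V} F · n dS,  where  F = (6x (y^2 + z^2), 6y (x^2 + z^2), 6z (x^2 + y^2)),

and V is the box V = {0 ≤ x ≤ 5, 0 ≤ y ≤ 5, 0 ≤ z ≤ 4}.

By the divergence theorem,

    ∯_{∂V} F · n dS = ∭_V (∇ · F) dV.

Compute the divergence:
    ∇ · F = ∂F_x/∂x + ∂F_y/∂y + ∂F_z/∂z = 6y^2 + 6z^2 + 6x^2 + 6z^2 + 6x^2 + 6y^2 = 12x^2 + 12y^2 + 12z^2.

V is a rectangular box, so dV = dx dy dz with 0 ≤ x ≤ 5, 0 ≤ y ≤ 5, 0 ≤ z ≤ 4.

Integrate (12x^2 + 12y^2 + 12z^2) over V as an iterated integral:

    ∭_V (∇·F) dV = ∫_0^{5} ∫_0^{5} ∫_0^{4} (12x^2 + 12y^2 + 12z^2) dz dy dx.

Inner (z from 0 to 4): 48x^2 + 48y^2 + 256.
Middle (y from 0 to 5): 240x^2 + 3280.
Outer (x from 0 to 5): 26400.

Therefore ∯_{∂V} F · n dS = 26400.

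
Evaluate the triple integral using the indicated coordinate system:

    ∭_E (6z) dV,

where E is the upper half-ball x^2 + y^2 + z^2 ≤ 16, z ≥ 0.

In spherical coordinates, x = ρ sin(φ) cos(θ), y = ρ sin(φ) sin(θ), z = ρ cos(φ), and dV = ρ^2 sin(φ) dρ dφ dθ.

The integrand becomes 6ρ cos(φ), so

    ∭_E (6z) dV = ∫_{0}^{2π} ∫_{0}^{π/2} ∫_{0}^{4} (6ρ cos(φ)) · ρ^2 sin(φ) dρ dφ dθ.

Inner (ρ): 192sin(2φ).
Middle (φ): 192.
Outer (θ): 384π.

Therefore the triple integral equals 384π.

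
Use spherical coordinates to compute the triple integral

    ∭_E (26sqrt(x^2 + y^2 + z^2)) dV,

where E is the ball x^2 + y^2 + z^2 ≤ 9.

In spherical coordinates, x = ρ sin(φ) cos(θ), y = ρ sin(φ) sin(θ), z = ρ cos(φ), and dV = ρ^2 sin(φ) dρ dφ dθ.

The integrand becomes 26ρ, so

    ∭_E (26sqrt(x^2 + y^2 + z^2)) dV = ∫_{0}^{2π} ∫_{0}^{π} ∫_{0}^{3} (26ρ) · ρ^2 sin(φ) dρ dφ dθ.

Inner (ρ): 1053sin(φ)/2.
Middle (φ): 1053.
Outer (θ): 2106π.

Therefore the triple integral equals 2106π.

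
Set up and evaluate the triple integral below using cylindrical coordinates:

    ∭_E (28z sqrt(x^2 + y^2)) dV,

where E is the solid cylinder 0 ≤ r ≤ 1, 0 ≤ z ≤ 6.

In cylindrical coordinates, x = r cos(θ), y = r sin(θ), z = z, and dV = r dr dθ dz.

The integrand becomes 28r z, so

    ∭_E (28z sqrt(x^2 + y^2)) dV = ∫_{0}^{2π} ∫_{0}^{1} ∫_{0}^{6} (28r z) · r dz dr dθ.

Inner (z): 504r^2.
Middle (r from 0 to 1): 168.
Outer (θ): 336π.

Therefore the triple integral equals 336π.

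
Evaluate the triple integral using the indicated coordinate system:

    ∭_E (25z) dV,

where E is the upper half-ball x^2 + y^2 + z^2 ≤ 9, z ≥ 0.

In spherical coordinates, x = ρ sin(φ) cos(θ), y = ρ sin(φ) sin(θ), z = ρ cos(φ), and dV = ρ^2 sin(φ) dρ dφ dθ.

The integrand becomes 25ρ cos(φ), so

    ∭_E (25z) dV = ∫_{0}^{2π} ∫_{0}^{π/2} ∫_{0}^{3} (25ρ cos(φ)) · ρ^2 sin(φ) dρ dφ dθ.

Inner (ρ): 2025sin(2φ)/8.
Middle (φ): 2025/8.
Outer (θ): 2025π/4.

Therefore the triple integral equals 2025π/4.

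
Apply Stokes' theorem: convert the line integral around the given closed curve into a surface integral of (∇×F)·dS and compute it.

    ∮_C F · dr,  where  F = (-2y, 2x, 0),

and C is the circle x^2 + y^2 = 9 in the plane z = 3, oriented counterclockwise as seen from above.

Let S be the flat disk x^2 + y^2 ≤ 9 in the plane z = 3, with upward unit normal n̂ = ẑ. By Stokes' theorem,

    ∮_C F · dr = ∬_S (∇ × F) · n̂ dS = ∬_D (curl F)_z dA,

where D is the disk x^2 + y^2 ≤ 9.

Compute the curl of F = (-2y, 2x, 0):
    (∇ × F)_x = ∂F_z/∂y - ∂F_y/∂z = 0,
    (∇ × F)_y = ∂F_x/∂z - ∂F_z/∂x = 0,
    (∇ × F)_z = ∂F_y/∂x - ∂F_x/∂y = 4.

On z = 3, (curl F)_z = 4.

Convert to polar (x = r cos θ, y = r sin θ, dA = r dr dθ); the integrand becomes 4, so

    ∬_D (curl F)_z dA = ∫_0^{2π} ∫_0^{3} (4) · r dr dθ.

Inner (r from 0 to 3): 18.
Outer (θ from 0 to 2π): 36π.

Therefore ∮_C F · dr = 36π.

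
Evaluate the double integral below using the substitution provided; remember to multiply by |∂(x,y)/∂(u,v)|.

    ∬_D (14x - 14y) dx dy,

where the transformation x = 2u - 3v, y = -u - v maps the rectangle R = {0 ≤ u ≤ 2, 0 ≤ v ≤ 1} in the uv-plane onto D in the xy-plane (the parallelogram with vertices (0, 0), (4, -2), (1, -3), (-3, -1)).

Compute the Jacobian determinant of (x, y) with respect to (u, v):

    ∂(x,y)/∂(u,v) = | 2  -3 | = (2)(-1) - (-3)(-1) = -5.
                   | -1  -1 |

Its absolute value is |J| = 5 (the area scaling factor).

Substituting x = 2u - 3v, y = -u - v into the integrand,

    14x - 14y → 42u - 28v,

so the integral becomes

    ∬_R (42u - 28v) · |J| du dv = ∫_0^2 ∫_0^1 (210u - 140v) dv du.

Inner (v): 210u - 70.
Outer (u): 280.

Therefore ∬_D (14x - 14y) dx dy = 280.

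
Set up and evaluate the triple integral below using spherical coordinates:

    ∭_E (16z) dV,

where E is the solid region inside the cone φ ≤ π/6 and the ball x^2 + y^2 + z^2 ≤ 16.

In spherical coordinates, x = ρ sin(φ) cos(θ), y = ρ sin(φ) sin(θ), z = ρ cos(φ), and dV = ρ^2 sin(φ) dρ dφ dθ.

The integrand becomes 16ρ cos(φ), so

    ∭_E (16z) dV = ∫_{0}^{2π} ∫_{0}^{π/6} ∫_{0}^{4} (16ρ cos(φ)) · ρ^2 sin(φ) dρ dφ dθ.

Inner (ρ): 512sin(2φ).
Middle (φ): 128.
Outer (θ): 256π.

Therefore the triple integral equals 256π.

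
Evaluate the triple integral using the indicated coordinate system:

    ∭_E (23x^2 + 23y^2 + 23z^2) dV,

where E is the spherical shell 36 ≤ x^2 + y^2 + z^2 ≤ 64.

In spherical coordinates, x = ρ sin(φ) cos(θ), y = ρ sin(φ) sin(θ), z = ρ cos(φ), and dV = ρ^2 sin(φ) dρ dφ dθ.

The integrand becomes 23ρ^2, so

    ∭_E (23x^2 + 23y^2 + 23z^2) dV = ∫_{0}^{2π} ∫_{0}^{π} ∫_{6}^{8} (23ρ^2) · ρ^2 sin(φ) dρ dφ dθ.

Inner (ρ): 574816sin(φ)/5.
Middle (φ): 1149632/5.
Outer (θ): 2299264π/5.

Therefore the triple integral equals 2299264π/5.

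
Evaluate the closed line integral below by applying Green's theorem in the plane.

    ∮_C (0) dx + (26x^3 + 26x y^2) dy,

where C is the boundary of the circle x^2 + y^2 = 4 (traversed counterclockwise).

Green's theorem converts the closed line integral into a double integral over the enclosed region D:

    ∮_C P dx + Q dy = ∬_D (∂Q/∂x - ∂P/∂y) dA.

Here P = 0, Q = 26x^3 + 26x y^2, so

    ∂Q/∂x = 78x^2 + 26y^2,    ∂P/∂y = 0,
    ∂Q/∂x - ∂P/∂y = 78x^2 + 26y^2.

D is the region x^2 + y^2 ≤ 4. Evaluating the double integral:

In polar coordinates (x = r cos θ, y = r sin θ, dA = r dr dθ) the integrand becomes 26r^2(cos(2θ) + 2), so

    ∬_D (78x^2 + 26y^2) dA = ∫_0^{2π} ∫_0^{2} (26r^2(cos(2θ) + 2)) · r dr dθ.

Inner (r from 0 to 2): 104cos(2θ) + 208.
Outer (θ from 0 to 2π): 416π.

Therefore ∮_C P dx + Q dy = 416π.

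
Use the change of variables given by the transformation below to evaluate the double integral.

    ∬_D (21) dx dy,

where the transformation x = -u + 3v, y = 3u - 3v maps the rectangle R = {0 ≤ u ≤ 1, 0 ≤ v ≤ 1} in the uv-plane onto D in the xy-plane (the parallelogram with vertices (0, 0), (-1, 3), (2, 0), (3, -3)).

Compute the Jacobian determinant of (x, y) with respect to (u, v):

    ∂(x,y)/∂(u,v) = | -1  3 | = (-1)(-3) - (3)(3) = -6.
                   | 3  -3 |

Its absolute value is |J| = 6 (the area scaling factor).

Substituting x = -u + 3v, y = 3u - 3v into the integrand,

    21 → 21,

so the integral becomes

    ∬_R (21) · |J| du dv = ∫_0^1 ∫_0^1 (126) dv du.

Inner (v): 126.
Outer (u): 126.

Therefore ∬_D (21) dx dy = 126.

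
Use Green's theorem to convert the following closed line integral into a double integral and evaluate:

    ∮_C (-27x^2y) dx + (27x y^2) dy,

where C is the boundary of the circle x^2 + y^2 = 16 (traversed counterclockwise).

Green's theorem converts the closed line integral into a double integral over the enclosed region D:

    ∮_C P dx + Q dy = ∬_D (∂Q/∂x - ∂P/∂y) dA.

Here P = -27x^2y, Q = 27x y^2, so

    ∂Q/∂x = 27y^2,    ∂P/∂y = -27x^2,
    ∂Q/∂x - ∂P/∂y = 27x^2 + 27y^2.

D is the region x^2 + y^2 ≤ 16. Evaluating the double integral:

In polar coordinates (x = r cos θ, y = r sin θ, dA = r dr dθ) the integrand becomes 27r^2, so

    ∬_D (27x^2 + 27y^2) dA = ∫_0^{2π} ∫_0^{4} (27r^2) · r dr dθ.

Inner (r from 0 to 4): 1728.
Outer (θ from 0 to 2π): 3456π.

Therefore ∮_C P dx + Q dy = 3456π.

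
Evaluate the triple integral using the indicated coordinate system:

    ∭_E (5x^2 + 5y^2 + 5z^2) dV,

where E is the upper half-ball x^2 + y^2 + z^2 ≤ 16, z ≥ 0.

In spherical coordinates, x = ρ sin(φ) cos(θ), y = ρ sin(φ) sin(θ), z = ρ cos(φ), and dV = ρ^2 sin(φ) dρ dφ dθ.

The integrand becomes 5ρ^2, so

    ∭_E (5x^2 + 5y^2 + 5z^2) dV = ∫_{0}^{2π} ∫_{0}^{π/2} ∫_{0}^{4} (5ρ^2) · ρ^2 sin(φ) dρ dφ dθ.

Inner (ρ): 1024sin(φ).
Middle (φ): 1024.
Outer (θ): 2048π.

Therefore the triple integral equals 2048π.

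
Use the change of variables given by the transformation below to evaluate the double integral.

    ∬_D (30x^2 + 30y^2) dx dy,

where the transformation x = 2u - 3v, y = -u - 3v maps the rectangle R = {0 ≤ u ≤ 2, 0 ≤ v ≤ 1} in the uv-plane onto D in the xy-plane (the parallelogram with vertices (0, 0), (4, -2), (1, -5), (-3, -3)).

Compute the Jacobian determinant of (x, y) with respect to (u, v):

    ∂(x,y)/∂(u,v) = | 2  -3 | = (2)(-3) - (-3)(-1) = -9.
                   | -1  -3 |

Its absolute value is |J| = 9 (the area scaling factor).

Substituting x = 2u - 3v, y = -u - 3v into the integrand,

    30x^2 + 30y^2 → 150u^2 - 180u v + 540v^2,

so the integral becomes

    ∬_R (150u^2 - 180u v + 540v^2) · |J| du dv = ∫_0^2 ∫_0^1 (1350u^2 - 1620u v + 4860v^2) dv du.

Inner (v): 1350u^2 - 810u + 1620.
Outer (u): 5220.

Therefore ∬_D (30x^2 + 30y^2) dx dy = 5220.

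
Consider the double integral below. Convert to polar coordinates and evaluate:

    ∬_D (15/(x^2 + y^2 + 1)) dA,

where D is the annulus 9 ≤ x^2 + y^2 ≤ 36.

The region D is 3 ≤ r ≤ 6, 0 ≤ θ ≤ 2π in polar coordinates, where x = r cos(θ), y = r sin(θ), and dA = r dr dθ.

Under the substitution, the integrand becomes 15/(r^2 + 1), so

    ∬_D (15/(x^2 + y^2 + 1)) dA = ∫_{0}^{2π} ∫_{3}^{6} (15/(r^2 + 1)) · r dr dθ.

Inner integral (in r): ∫_{3}^{6} (15/(r^2 + 1)) · r dr = log(94931877133sqrt(370)/100000000).

Outer integral (in θ): ∫_{0}^{2π} (log(94931877133sqrt(370)/100000000)) dθ = log((94931877133sqrt(370)/100000000)^(2π)).

Therefore ∬_D (15/(x^2 + y^2 + 1)) dA = log((94931877133sqrt(370)/100000000)^(2π)).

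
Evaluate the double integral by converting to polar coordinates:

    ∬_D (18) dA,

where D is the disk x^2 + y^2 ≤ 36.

The region D is 0 ≤ r ≤ 6, 0 ≤ θ ≤ 2π in polar coordinates, where x = r cos(θ), y = r sin(θ), and dA = r dr dθ.

Under the substitution, the integrand becomes 18, so

    ∬_D (18) dA = ∫_{0}^{2π} ∫_{0}^{6} (18) · r dr dθ.

Inner integral (in r): ∫_{0}^{6} (18) · r dr = 324.

Outer integral (in θ): ∫_{0}^{2π} (324) dθ = 648π.

Therefore ∬_D (18) dA = 648π.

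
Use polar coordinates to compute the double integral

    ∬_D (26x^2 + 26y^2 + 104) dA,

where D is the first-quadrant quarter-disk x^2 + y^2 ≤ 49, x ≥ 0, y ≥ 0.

The region D is 0 ≤ r ≤ 7, 0 ≤ θ ≤ π/2 in polar coordinates, where x = r cos(θ), y = r sin(θ), and dA = r dr dθ.

Under the substitution, the integrand becomes 26r^2 + 104, so

    ∬_D (26x^2 + 26y^2 + 104) dA = ∫_{0}^{π/2} ∫_{0}^{7} (26r^2 + 104) · r dr dθ.

Inner integral (in r): ∫_{0}^{7} (26r^2 + 104) · r dr = 36309/2.

Outer integral (in θ): ∫_{0}^{π/2} (36309/2) dθ = 36309π/4.

Therefore ∬_D (26x^2 + 26y^2 + 104) dA = 36309π/4.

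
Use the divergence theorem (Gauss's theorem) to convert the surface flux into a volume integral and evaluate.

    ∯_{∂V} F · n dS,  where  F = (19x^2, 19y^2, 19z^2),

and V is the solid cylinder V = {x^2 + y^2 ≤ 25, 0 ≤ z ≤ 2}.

By the divergence theorem,

    ∯_{∂V} F · n dS = ∭_V (∇ · F) dV.

Compute the divergence:
    ∇ · F = ∂F_x/∂x + ∂F_y/∂y + ∂F_z/∂z = 38x + 38y + 38z.

In cylindrical coordinates, x = r cos(θ), y = r sin(θ), z = z, dV = r dr dθ dz, with 0 ≤ r ≤ 5, 0 ≤ θ ≤ 2π, 0 ≤ z ≤ 2.

The integrand, after substitution and multiplying by the volume element, becomes (38sqrt(2)r sin(θ + π/4) + 38z) · r, so

    ∭_V (∇·F) dV = ∫_0^{2π} ∫_0^{5} ∫_0^{2} (38sqrt(2)r sin(θ + π/4) + 38z) · r dz dr dθ.

Inner (z from 0 to 2): 76r (sqrt(2)r sin(θ + π/4) + 1).
Middle (r from 0 to 5): 9500sqrt(2)sin(θ + π/4)/3 + 950.
Outer (θ from 0 to 2π): 1900π.

Therefore ∯_{∂V} F · n dS = 1900π.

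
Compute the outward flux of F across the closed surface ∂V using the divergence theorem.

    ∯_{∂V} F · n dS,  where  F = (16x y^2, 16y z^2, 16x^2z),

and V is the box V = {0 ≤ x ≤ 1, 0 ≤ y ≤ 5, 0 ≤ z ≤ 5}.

By the divergence theorem,

    ∯_{∂V} F · n dS = ∭_V (∇ · F) dV.

Compute the divergence:
    ∇ · F = ∂F_x/∂x + ∂F_y/∂y + ∂F_z/∂z = 16y^2 + 16z^2 + 16x^2 = 16x^2 + 16y^2 + 16z^2.

V is a rectangular box, so dV = dx dy dz with 0 ≤ x ≤ 1, 0 ≤ y ≤ 5, 0 ≤ z ≤ 5.

Integrate (16x^2 + 16y^2 + 16z^2) over V as an iterated integral:

    ∭_V (∇·F) dV = ∫_0^{1} ∫_0^{5} ∫_0^{5} (16x^2 + 16y^2 + 16z^2) dz dy dx.

Inner (z from 0 to 5): 80x^2 + 80y^2 + 2000/3.
Middle (y from 0 to 5): 400x^2 + 20000/3.
Outer (x from 0 to 1): 6800.

Therefore ∯_{∂V} F · n dS = 6800.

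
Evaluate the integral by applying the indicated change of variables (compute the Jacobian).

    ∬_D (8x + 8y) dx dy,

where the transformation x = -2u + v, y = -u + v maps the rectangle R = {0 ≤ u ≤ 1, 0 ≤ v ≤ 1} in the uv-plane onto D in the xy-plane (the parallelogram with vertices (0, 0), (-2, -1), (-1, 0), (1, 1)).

Compute the Jacobian determinant of (x, y) with respect to (u, v):

    ∂(x,y)/∂(u,v) = | -2  1 | = (-2)(1) - (1)(-1) = -1.
                   | -1  1 |

Its absolute value is |J| = 1 (the area scaling factor).

Substituting x = -2u + v, y = -u + v into the integrand,

    8x + 8y → -24u + 16v,

so the integral becomes

    ∬_R (-24u + 16v) · |J| du dv = ∫_0^1 ∫_0^1 (-24u + 16v) dv du.

Inner (v): 8 - 24u.
Outer (u): -4.

Therefore ∬_D (8x + 8y) dx dy = -4.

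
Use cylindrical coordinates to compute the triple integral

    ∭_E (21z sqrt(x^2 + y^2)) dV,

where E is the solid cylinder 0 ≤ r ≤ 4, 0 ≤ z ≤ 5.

In cylindrical coordinates, x = r cos(θ), y = r sin(θ), z = z, and dV = r dr dθ dz.

The integrand becomes 21r z, so

    ∭_E (21z sqrt(x^2 + y^2)) dV = ∫_{0}^{2π} ∫_{0}^{4} ∫_{0}^{5} (21r z) · r dz dr dθ.

Inner (z): 525r^2/2.
Middle (r from 0 to 4): 5600.
Outer (θ): 11200π.

Therefore the triple integral equals 11200π.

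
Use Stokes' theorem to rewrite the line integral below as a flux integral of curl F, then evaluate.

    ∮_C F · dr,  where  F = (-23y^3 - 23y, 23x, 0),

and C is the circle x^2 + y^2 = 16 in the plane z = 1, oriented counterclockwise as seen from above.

Let S be the flat disk x^2 + y^2 ≤ 16 in the plane z = 1, with upward unit normal n̂ = ẑ. By Stokes' theorem,

    ∮_C F · dr = ∬_S (∇ × F) · n̂ dS = ∬_D (curl F)_z dA,

where D is the disk x^2 + y^2 ≤ 16.

Compute the curl of F = (-23y^3 - 23y, 23x, 0):
    (∇ × F)_x = ∂F_z/∂y - ∂F_y/∂z = 0,
    (∇ × F)_y = ∂F_x/∂z - ∂F_z/∂x = 0,
    (∇ × F)_z = ∂F_y/∂x - ∂F_x/∂y = 69y^2 + 46.

On z = 1, (curl F)_z = 69y^2 + 46.

Convert to polar (x = r cos θ, y = r sin θ, dA = r dr dθ); the integrand becomes 69r^2sin(θ)^2 + 46, so

    ∬_D (curl F)_z dA = ∫_0^{2π} ∫_0^{4} (69r^2sin(θ)^2 + 46) · r dr dθ.

Inner (r from 0 to 4): 4416sin(θ)^2 + 368.
Outer (θ from 0 to 2π): 5152π.

Therefore ∮_C F · dr = 5152π.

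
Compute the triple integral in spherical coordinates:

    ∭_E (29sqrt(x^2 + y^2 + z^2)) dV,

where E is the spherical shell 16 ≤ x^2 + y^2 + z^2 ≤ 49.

In spherical coordinates, x = ρ sin(φ) cos(θ), y = ρ sin(φ) sin(θ), z = ρ cos(φ), and dV = ρ^2 sin(φ) dρ dφ dθ.

The integrand becomes 29ρ, so

    ∭_E (29sqrt(x^2 + y^2 + z^2)) dV = ∫_{0}^{2π} ∫_{0}^{π} ∫_{4}^{7} (29ρ) · ρ^2 sin(φ) dρ dφ dθ.

Inner (ρ): 62205sin(φ)/4.
Middle (φ): 62205/2.
Outer (θ): 62205π.

Therefore the triple integral equals 62205π.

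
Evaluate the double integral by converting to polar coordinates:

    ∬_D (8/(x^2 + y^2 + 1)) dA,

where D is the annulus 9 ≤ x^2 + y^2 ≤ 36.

The region D is 3 ≤ r ≤ 6, 0 ≤ θ ≤ 2π in polar coordinates, where x = r cos(θ), y = r sin(θ), and dA = r dr dθ.

Under the substitution, the integrand becomes 8/(r^2 + 1), so

    ∬_D (8/(x^2 + y^2 + 1)) dA = ∫_{0}^{2π} ∫_{3}^{6} (8/(r^2 + 1)) · r dr dθ.

Inner integral (in r): ∫_{3}^{6} (8/(r^2 + 1)) · r dr = log(1874161/10000).

Outer integral (in θ): ∫_{0}^{2π} (log(1874161/10000)) dθ = log((1874161/10000)^(2π)).

Therefore ∬_D (8/(x^2 + y^2 + 1)) dA = log((1874161/10000)^(2π)).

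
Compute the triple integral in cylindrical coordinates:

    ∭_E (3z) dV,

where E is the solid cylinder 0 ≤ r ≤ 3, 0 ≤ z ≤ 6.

In cylindrical coordinates, x = r cos(θ), y = r sin(θ), z = z, and dV = r dr dθ dz.

The integrand becomes 3z, so

    ∭_E (3z) dV = ∫_{0}^{2π} ∫_{0}^{3} ∫_{0}^{6} (3z) · r dz dr dθ.

Inner (z): 54r.
Middle (r from 0 to 3): 243.
Outer (θ): 486π.

Therefore the triple integral equals 486π.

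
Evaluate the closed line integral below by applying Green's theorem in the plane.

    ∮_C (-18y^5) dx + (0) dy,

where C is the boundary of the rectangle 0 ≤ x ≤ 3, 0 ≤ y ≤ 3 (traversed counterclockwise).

Green's theorem converts the closed line integral into a double integral over the enclosed region D:

    ∮_C P dx + Q dy = ∬_D (∂Q/∂x - ∂P/∂y) dA.

Here P = -18y^5, Q = 0, so

    ∂Q/∂x = 0,    ∂P/∂y = -90y^4,
    ∂Q/∂x - ∂P/∂y = 90y^4.

D is the region 0 ≤ x ≤ 3, 0 ≤ y ≤ 3. Evaluating the double integral:

    ∬_D (90y^4) dA = ∫_0^{3} ∫_0^{3} (90y^4) dy dx.

Inner (y from 0 to 3): 4374.
Outer (x from 0 to 3): 13122.

Therefore ∮_C P dx + Q dy = 13122.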